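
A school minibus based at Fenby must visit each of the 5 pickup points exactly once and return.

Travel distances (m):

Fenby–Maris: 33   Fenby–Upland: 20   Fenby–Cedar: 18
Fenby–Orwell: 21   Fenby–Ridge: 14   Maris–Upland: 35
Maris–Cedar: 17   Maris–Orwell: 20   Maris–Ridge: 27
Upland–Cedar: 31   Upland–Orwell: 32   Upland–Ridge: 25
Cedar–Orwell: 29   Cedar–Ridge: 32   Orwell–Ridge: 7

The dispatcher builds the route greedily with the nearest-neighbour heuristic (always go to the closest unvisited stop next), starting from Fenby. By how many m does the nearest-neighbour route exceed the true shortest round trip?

Fenby: Ridge=14, Cedar=18, Upland=20, Orwell=21, Maris=33 ⇒ Ridge
Ridge: Orwell=7, Upland=25, Maris=27, Cedar=32 ⇒ Orwell
Orwell: Maris=20, Cedar=29, Upland=32 ⇒ Maris
Maris: Cedar=17, Upland=35 ⇒ Cedar
Cedar: Upland=31 ⇒ Upland
NN route Fenby → Ridge → Orwell → Maris → Cedar → Upland → Fenby costs 109.
Optimal: Fenby → Upland → Ridge → Orwell → Maris → Cedar → Fenby costs 107 (by enumerating all 60 distinct tours).
Excess = 109 − 107 = 2.

2 m longer than the optimal tour.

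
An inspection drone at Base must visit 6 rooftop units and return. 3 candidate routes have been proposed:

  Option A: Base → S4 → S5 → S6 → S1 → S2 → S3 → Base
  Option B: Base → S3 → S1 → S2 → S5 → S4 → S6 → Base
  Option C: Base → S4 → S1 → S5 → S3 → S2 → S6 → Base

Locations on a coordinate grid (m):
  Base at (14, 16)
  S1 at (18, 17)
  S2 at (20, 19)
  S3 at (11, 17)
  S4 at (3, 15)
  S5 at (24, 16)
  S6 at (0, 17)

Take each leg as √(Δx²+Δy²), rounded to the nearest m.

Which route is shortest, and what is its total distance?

57 m — Option B is the shortest.

Option A: 11 + 21 + 24 + 18 + 3 + 9 + 3 = 89
Option B: 3 + 7 + 3 + 5 + 21 + 4 + 14 = 57
Option C: 11 + 15 + 6 + 13 + 9 + 20 + 14 = 88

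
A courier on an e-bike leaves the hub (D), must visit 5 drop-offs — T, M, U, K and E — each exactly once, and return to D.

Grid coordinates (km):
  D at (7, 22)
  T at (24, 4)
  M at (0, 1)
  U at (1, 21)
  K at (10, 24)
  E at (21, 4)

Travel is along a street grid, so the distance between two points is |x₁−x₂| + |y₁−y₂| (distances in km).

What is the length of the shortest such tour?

There are 60 distinct closed tours to check (reversals are equivalent).
D → T → M → U → K → E → D: 35+27+21+12+31+32 = 158
D → T → M → U → E → K → D: 35+27+21+37+31+5 = 156
D → T → M → K → U → E → D: 35+27+33+12+37+32 = 176
D → T → M → K → E → U → D: 35+27+33+31+37+7 = 170
D → T → M → E → U → K → D: 35+27+24+37+12+5 = 140
D → T → M → E → K → U → D: 35+27+24+31+12+7 = 136
D → T → U → M → K → E → D: 35+40+21+33+31+32 = 192
D → T → U → M → E → K → D: 35+40+21+24+31+5 = 156
D → T → U → K → M → E → D: 35+40+12+33+24+32 = 176
D → T → U → K → E → M → D: 35+40+12+31+24+28 = 170
D → T → U → E → M → K → D: 35+40+37+24+33+5 = 174
D → T → U → E → K → M → D: 35+40+37+31+33+28 = 204
D → T → K → M → U → E → D: 35+34+33+21+37+32 = 192
D → T → K → M → E → U → D: 35+34+33+24+37+7 = 170
… (46 more)
D → U → M → T → E → K → D: 7+21+27+3+31+5 = 94  ← best
The minimum is 94.
One optimal route: D → U → M → T → E → K → D (or its reverse).

Shortest round trip = 94 km.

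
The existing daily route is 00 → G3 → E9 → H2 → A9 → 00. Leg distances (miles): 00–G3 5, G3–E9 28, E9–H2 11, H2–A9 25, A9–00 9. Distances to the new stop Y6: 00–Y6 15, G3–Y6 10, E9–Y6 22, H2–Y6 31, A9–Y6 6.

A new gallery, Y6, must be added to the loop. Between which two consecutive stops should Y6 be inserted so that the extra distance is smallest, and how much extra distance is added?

Adding 4 miles by placing Y6 on the G3–E9 leg.

Insertion cost between consecutive stops i–j is d(i,Y6) + d(Y6,j) − d(i,j):
  between 00 and G3: 15 + 10 − 5 = 20
  between G3 and E9: 10 + 22 − 28 = 4
  between E9 and H2: 22 + 31 − 11 = 42
  between H2 and A9: 31 + 6 − 25 = 12
  between A9 and 00: 6 + 15 − 9 = 12
Cheapest insertion is between G3 and E9, adding 4.
New total = 78 + 4 = 82.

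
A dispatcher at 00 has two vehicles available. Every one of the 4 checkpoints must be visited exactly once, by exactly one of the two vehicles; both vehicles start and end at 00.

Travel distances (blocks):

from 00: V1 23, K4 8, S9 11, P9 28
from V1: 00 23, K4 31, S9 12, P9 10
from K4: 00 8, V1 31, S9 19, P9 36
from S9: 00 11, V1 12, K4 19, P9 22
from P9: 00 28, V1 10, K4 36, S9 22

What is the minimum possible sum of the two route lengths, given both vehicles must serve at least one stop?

77 blocks — the smallest possible combined total.

Check every non-empty split of the stops between the two vehicles; for each half take its own optimal tour:
  {V1} + {K4, S9, P9}: 46 + 77 = 123
  {K4} + {V1, S9, P9}: 16 + 61 = 77
  {V1, K4} + {S9, P9}: 62 + 61 = 123
  {S9} + {V1, K4, P9}: 22 + 77 = 99
  {V1, S9} + {K4, P9}: 46 + 72 = 118
  {K4, S9} + {V1, P9}: 38 + 61 = 99
  … (7 splits in total)
Best: vehicle 1 00 → K4 → 00 = 16; vehicle 2 00 → S9 → V1 → P9 → 00 = 61; combined 77.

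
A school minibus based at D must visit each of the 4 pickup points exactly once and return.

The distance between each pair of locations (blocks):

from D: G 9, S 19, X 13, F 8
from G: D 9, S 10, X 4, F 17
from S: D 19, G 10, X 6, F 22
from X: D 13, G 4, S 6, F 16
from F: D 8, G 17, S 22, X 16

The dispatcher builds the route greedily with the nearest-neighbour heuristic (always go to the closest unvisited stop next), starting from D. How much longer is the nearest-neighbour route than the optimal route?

8 blocks longer than the optimal tour.

D: F=8, G=9, X=13, S=19 ⇒ F
F: X=16, G=17, S=22 ⇒ X
X: G=4, S=6 ⇒ G
G: S=10 ⇒ S
NN route D → F → X → G → S → D costs 57.
Optimal: D → G → S → X → F → D costs 49 (by enumerating all 12 distinct tours).
Excess = 57 − 49 = 8.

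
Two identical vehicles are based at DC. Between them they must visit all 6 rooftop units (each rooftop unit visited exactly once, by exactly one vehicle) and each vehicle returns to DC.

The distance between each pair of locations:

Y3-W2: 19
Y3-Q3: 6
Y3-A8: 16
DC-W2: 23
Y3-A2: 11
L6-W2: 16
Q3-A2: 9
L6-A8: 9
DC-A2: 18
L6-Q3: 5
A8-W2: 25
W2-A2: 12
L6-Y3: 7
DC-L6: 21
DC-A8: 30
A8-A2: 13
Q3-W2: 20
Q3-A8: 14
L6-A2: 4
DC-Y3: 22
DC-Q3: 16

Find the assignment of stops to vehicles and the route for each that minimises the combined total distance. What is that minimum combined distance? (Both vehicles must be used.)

115 — the smallest possible combined total.

Check every non-empty split of the stops between the two vehicles; for each half take its own optimal tour:
  {L6} + {Y3, Q3, A8, W2, A2}: 42 + 86 = 128
  {Y3} + {L6, Q3, A8, W2, A2}: 44 + 78 = 122
  {L6, Y3} + {Q3, A8, W2, A2}: 50 + 78 = 128
  {Q3} + {L6, Y3, A8, W2, A2}: 32 + 86 = 118
  {L6, Q3} + {Y3, A8, W2, A2}: 42 + 86 = 128
  {Y3, Q3} + {L6, A8, W2, A2}: 44 + 78 = 122
  … (31 splits in total)
  {W2} + {L6, Y3, Q3, A8, A2}: 46 + 69 = 115  ← best
Best: vehicle 1 DC → W2 → DC = 46; vehicle 2 DC → Q3 → Y3 → L6 → A8 → A2 → DC = 69; combined 115.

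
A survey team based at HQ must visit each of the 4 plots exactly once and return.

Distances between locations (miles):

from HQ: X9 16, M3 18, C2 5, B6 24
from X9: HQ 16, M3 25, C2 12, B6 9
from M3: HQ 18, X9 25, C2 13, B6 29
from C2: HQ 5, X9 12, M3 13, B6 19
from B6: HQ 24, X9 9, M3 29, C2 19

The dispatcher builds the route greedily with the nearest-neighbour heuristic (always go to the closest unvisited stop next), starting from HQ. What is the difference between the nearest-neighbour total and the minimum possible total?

From HQ: C2=5, X9=16, M3=18, B6=24 → choose C2 (5).
From C2: X9=12, M3=13, B6=19 → choose X9 (12).
From X9: B6=9, M3=25 → choose B6 (9).
From B6: M3=29 → choose M3 (29).
NN route HQ → C2 → X9 → B6 → M3 → HQ costs 73.
Optimal: HQ → X9 → B6 → M3 → C2 → HQ costs 72 (by enumerating all 12 distinct tours).
Excess = 73 − 72 = 1.

1 miles longer than the optimal tour.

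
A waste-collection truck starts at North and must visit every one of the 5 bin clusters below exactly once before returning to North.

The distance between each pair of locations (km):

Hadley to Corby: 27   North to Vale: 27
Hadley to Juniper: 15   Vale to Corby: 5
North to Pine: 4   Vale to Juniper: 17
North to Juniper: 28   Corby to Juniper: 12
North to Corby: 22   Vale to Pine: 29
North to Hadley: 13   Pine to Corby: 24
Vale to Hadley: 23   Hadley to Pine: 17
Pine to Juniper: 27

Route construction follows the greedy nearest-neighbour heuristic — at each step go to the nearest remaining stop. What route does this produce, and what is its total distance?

Nearest-neighbour total = 80 km; route North → Pine → Hadley → Juniper → Corby → Vale → North.

North → [Pine:4 / Hadley:13 / Corby:22 / Vale:27 / Juniper:28] → Pine (4)
Pine → [Hadley:17 / Corby:24 / Juniper:27 / Vale:29] → Hadley (17)
Hadley → [Juniper:15 / Vale:23 / Corby:27] → Juniper (15)
Juniper → [Corby:12 / Vale:17] → Corby (12)
Corby → [Vale:5] → Vale (5)
Return Vale→North: 27.
Total = 4 + 17 + 15 + 12 + 5 + 27 = 80.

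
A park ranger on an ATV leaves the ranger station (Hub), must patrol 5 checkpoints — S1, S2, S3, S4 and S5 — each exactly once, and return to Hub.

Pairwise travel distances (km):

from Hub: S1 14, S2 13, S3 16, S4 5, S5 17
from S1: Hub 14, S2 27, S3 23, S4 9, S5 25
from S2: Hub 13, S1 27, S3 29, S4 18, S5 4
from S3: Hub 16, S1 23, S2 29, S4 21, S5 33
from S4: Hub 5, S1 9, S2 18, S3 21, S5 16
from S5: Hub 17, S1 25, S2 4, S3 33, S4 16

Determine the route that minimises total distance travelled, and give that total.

Minimum total distance: 81 km.

There are 60 distinct closed tours to check (reversals are equivalent).
Hub-S1-S2-S3-S4-S5-Hub: 14+27+29+21+16+17 = 124
Hub-S1-S2-S3-S5-S4-Hub: 14+27+29+33+16+5 = 124
Hub-S1-S2-S4-S3-S5-Hub: 14+27+18+21+33+17 = 130
Hub-S1-S2-S4-S5-S3-Hub: 14+27+18+16+33+16 = 124
Hub-S1-S2-S5-S3-S4-Hub: 14+27+4+33+21+5 = 104
Hub-S1-S2-S5-S4-S3-Hub: 14+27+4+16+21+16 = 98
Hub-S1-S3-S2-S4-S5-Hub: 14+23+29+18+16+17 = 117
Hub-S1-S3-S2-S5-S4-Hub: 14+23+29+4+16+5 = 91
Hub-S1-S3-S4-S2-S5-Hub: 14+23+21+18+4+17 = 97
Hub-S1-S3-S4-S5-S2-Hub: 14+23+21+16+4+13 = 91
Hub-S1-S3-S5-S2-S4-Hub: 14+23+33+4+18+5 = 97
Hub-S1-S3-S5-S4-S2-Hub: 14+23+33+16+18+13 = 117
Hub-S1-S4-S2-S3-S5-Hub: 14+9+18+29+33+17 = 120
Hub-S1-S4-S2-S5-S3-Hub: 14+9+18+4+33+16 = 94
… (46 more)
Hub-S2-S5-S4-S1-S3-Hub: 13+4+16+9+23+16 = 81  ← best
The minimum is 81.
One optimal route: Hub → S2 → S5 → S4 → S1 → S3 → Hub (or its reverse).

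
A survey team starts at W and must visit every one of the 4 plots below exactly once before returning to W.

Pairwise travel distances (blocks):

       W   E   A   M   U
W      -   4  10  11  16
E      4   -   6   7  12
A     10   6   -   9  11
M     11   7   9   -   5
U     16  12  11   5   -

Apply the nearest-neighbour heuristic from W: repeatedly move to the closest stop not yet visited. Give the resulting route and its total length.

40 blocks along W → E → A → M → U → W.

W → [E:4 / A:10 / M:11 / U:16] → E (4)
E → [A:6 / M:7 / U:12] → A (6)
A → [M:9 / U:11] → M (9)
M → [U:5] → U (5)
Return U→W: 16.
Total = 4 + 6 + 9 + 5 + 16 = 40.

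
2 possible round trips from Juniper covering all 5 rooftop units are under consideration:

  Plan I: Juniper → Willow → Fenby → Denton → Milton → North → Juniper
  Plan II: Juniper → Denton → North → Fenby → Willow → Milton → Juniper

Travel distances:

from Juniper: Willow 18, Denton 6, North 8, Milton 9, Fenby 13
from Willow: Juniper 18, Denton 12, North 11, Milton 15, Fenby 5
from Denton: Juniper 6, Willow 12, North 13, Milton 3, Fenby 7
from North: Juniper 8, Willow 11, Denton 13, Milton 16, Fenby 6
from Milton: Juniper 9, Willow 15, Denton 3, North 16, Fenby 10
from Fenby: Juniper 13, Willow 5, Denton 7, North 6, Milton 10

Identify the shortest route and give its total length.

Plan I: 18 + 5 + 7 + 3 + 16 + 8 = 57
Plan II: 6 + 13 + 6 + 5 + 15 + 9 = 54

Shortest is Plan II, total 54.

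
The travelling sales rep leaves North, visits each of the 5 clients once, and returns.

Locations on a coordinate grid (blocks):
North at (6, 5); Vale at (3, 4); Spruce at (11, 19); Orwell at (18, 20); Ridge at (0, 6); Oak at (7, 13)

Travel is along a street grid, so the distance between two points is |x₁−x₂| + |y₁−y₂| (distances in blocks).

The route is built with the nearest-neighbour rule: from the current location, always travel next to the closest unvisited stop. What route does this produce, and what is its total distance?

Total distance 68 blocks via the nearest-neighbour route North → Vale → Ridge → Oak → Spruce → Orwell → North.

North → [Vale:4 / Ridge:7 / Oak:9 / Spruce:19 / Orwell:27] → Vale (4)
Vale → [Ridge:5 / Oak:13 / Spruce:23 / Orwell:31] → Ridge (5)
Ridge → [Oak:14 / Spruce:24 / Orwell:32] → Oak (14)
Oak → [Spruce:10 / Orwell:18] → Spruce (10)
Spruce → [Orwell:8] → Orwell (8)
Return Orwell→North: 27.
Total = 4 + 5 + 14 + 10 + 8 + 27 = 68.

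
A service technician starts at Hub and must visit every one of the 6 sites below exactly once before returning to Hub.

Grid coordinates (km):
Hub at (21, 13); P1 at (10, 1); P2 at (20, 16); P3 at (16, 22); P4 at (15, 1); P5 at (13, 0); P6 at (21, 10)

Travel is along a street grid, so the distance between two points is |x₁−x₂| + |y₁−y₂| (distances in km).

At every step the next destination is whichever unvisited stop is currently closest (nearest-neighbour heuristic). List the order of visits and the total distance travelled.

72 km along Hub → P6 → P2 → P3 → P4 → P5 → P1 → Hub.

Hub → [P6:3 / P2:4 / P3:14 / P4:18 / P5:21 / P1:23] → P6 (3)
P6 → [P2:7 / P4:15 / P3:17 / P5:18 / P1:20] → P2 (7)
P2 → [P3:10 / P4:20 / P5:23 / P1:25] → P3 (10)
P3 → [P4:22 / P5:25 / P1:27] → P4 (22)
P4 → [P5:3 / P1:5] → P5 (3)
P5 → [P1:4] → P1 (4)
Return P1→Hub: 23.
Total = 3 + 7 + 10 + 22 + 3 + 4 + 23 = 72.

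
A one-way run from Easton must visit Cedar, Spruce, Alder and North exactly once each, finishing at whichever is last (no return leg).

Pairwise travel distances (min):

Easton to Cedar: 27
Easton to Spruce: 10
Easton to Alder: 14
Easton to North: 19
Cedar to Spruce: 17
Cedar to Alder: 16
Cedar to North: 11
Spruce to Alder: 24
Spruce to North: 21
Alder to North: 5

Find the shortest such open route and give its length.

There are 4! = 24 possible orderings.
Easton→Cedar→Spruce→Alder→North: 27+17+24+5 = 73
Easton→Cedar→Spruce→North→Alder: 27+17+21+5 = 70
Easton→Cedar→Alder→Spruce→North: 27+16+24+21 = 88
Easton→Cedar→Alder→North→Spruce: 27+16+5+21 = 69
Easton→Cedar→North→Spruce→Alder: 27+11+21+24 = 83
Easton→Cedar→North→Alder→Spruce: 27+11+5+24 = 67
Easton→Spruce→Cedar→Alder→North: 10+17+16+5 = 48
Easton→Spruce→Cedar→North→Alder: 10+17+11+5 = 43
Easton→Spruce→Alder→Cedar→North: 10+24+16+11 = 61
Easton→Spruce→Alder→North→Cedar: 10+24+5+11 = 50
Easton→Spruce→North→Cedar→Alder: 10+21+11+16 = 58
Easton→Spruce→North→Alder→Cedar: 10+21+5+16 = 52
Easton→Alder→Cedar→Spruce→North: 14+16+17+21 = 68
Easton→Alder→Cedar→North→Spruce: 14+16+11+21 = 62
… (10 more)
The minimum is 43.
One shortest path: Easton → Spruce → Cedar → North → Alder.

43 min — the minimum one-way total.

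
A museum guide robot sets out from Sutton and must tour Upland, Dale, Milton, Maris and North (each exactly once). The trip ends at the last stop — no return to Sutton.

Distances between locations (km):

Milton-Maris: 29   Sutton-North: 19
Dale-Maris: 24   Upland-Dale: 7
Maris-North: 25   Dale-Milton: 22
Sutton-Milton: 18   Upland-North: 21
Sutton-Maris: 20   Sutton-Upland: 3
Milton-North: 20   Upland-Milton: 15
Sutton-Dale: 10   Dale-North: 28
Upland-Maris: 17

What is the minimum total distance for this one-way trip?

There are 5! = 120 possible orderings.
Sutton - Upland - Dale - Milton - Maris - North: 3+7+22+29+25 = 86
Sutton - Upland - Dale - Milton - North - Maris: 3+7+22+20+25 = 77
Sutton - Upland - Dale - Maris - Milton - North: 3+7+24+29+20 = 83
Sutton - Upland - Dale - Maris - North - Milton: 3+7+24+25+20 = 79
Sutton - Upland - Dale - North - Milton - Maris: 3+7+28+20+29 = 87
Sutton - Upland - Dale - North - Maris - Milton: 3+7+28+25+29 = 92
Sutton - Upland - Milton - Dale - Maris - North: 3+15+22+24+25 = 89
Sutton - Upland - Milton - Dale - North - Maris: 3+15+22+28+25 = 93
Sutton - Upland - Milton - Maris - Dale - North: 3+15+29+24+28 = 99
Sutton - Upland - Milton - Maris - North - Dale: 3+15+29+25+28 = 100
Sutton - Upland - Milton - North - Dale - Maris: 3+15+20+28+24 = 90
Sutton - Upland - Milton - North - Maris - Dale: 3+15+20+25+24 = 87
Sutton - Upland - Maris - Dale - Milton - North: 3+17+24+22+20 = 86
Sutton - Upland - Maris - Dale - North - Milton: 3+17+24+28+20 = 92
… (106 more)
The minimum is 77.
One shortest path: Sutton → Upland → Dale → Milton → North → Maris.

Minimum one-way distance = 77 km.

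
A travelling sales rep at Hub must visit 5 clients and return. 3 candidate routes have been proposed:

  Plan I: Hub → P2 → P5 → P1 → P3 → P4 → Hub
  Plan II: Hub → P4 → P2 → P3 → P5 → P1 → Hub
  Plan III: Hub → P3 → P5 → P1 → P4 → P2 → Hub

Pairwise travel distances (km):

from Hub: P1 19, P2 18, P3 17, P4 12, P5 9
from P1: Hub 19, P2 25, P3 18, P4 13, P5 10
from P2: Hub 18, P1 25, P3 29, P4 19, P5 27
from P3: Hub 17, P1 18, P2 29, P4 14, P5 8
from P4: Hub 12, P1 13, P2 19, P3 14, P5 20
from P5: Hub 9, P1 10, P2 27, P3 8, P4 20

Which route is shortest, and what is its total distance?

Plan I: 18 + 27 + 10 + 18 + 14 + 12 = 99
Plan II: 12 + 19 + 29 + 8 + 10 + 19 = 97
Plan III: 17 + 8 + 10 + 13 + 19 + 18 = 85

Shortest is Plan III, total 85 km.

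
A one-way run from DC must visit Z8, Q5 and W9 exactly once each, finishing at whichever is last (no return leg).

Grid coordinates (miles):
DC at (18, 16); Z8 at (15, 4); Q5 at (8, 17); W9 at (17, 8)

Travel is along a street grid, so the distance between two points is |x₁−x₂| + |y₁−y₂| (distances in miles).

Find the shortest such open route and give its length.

There are 3! = 6 possible orderings.
DC - Z8 - Q5 - W9: 15+20+18 = 53
DC - Z8 - W9 - Q5: 15+6+18 = 39
DC - Q5 - Z8 - W9: 11+20+6 = 37
DC - Q5 - W9 - Z8: 11+18+6 = 35
DC - W9 - Z8 - Q5: 9+6+20 = 35
DC - W9 - Q5 - Z8: 9+18+20 = 47
The minimum is 35.
One shortest path: DC → Q5 → W9 → Z8.

Shortest open route: 35 miles.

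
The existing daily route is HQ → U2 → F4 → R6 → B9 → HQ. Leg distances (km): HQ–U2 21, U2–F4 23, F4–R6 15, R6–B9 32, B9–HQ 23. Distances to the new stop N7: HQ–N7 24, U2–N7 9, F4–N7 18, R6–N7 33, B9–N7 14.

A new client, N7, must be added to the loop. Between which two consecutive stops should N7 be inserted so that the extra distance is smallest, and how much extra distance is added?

Adding 4 km by placing N7 on the U2–F4 leg.

Insertion cost between consecutive stops i–j is d(i,N7) + d(N7,j) − d(i,j):
  between HQ and U2: 24 + 9 − 21 = 12
  between U2 and F4: 9 + 18 − 23 = 4
  between F4 and R6: 18 + 33 − 15 = 36
  between R6 and B9: 33 + 14 − 32 = 15
  between B9 and HQ: 14 + 24 − 23 = 15
Cheapest insertion is between U2 and F4, adding 4.
New total = 114 + 4 = 118.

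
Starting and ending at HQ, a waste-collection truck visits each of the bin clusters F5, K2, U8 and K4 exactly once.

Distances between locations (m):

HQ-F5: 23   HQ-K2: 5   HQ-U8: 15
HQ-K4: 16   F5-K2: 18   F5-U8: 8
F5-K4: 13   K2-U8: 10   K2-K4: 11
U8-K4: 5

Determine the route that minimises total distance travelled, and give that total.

With 4 stops there are 4!/2 = 12 distinct round trips (a route and its reverse cost the same).
HQ - F5 - K2 - U8 - K4 - HQ: 23+18+10+5+16 = 72
HQ - F5 - K2 - K4 - U8 - HQ: 23+18+11+5+15 = 72
HQ - F5 - U8 - K2 - K4 - HQ: 23+8+10+11+16 = 68
HQ - F5 - U8 - K4 - K2 - HQ: 23+8+5+11+5 = 52
HQ - F5 - K4 - K2 - U8 - HQ: 23+13+11+10+15 = 72
HQ - F5 - K4 - U8 - K2 - HQ: 23+13+5+10+5 = 56
HQ - K2 - F5 - U8 - K4 - HQ: 5+18+8+5+16 = 52
HQ - K2 - F5 - K4 - U8 - HQ: 5+18+13+5+15 = 56
HQ - K2 - U8 - F5 - K4 - HQ: 5+10+8+13+16 = 52
HQ - K2 - K4 - F5 - U8 - HQ: 5+11+13+8+15 = 52
HQ - U8 - F5 - K2 - K4 - HQ: 15+8+18+11+16 = 68
HQ - U8 - K2 - F5 - K4 - HQ: 15+10+18+13+16 = 72
The minimum is 52.
One optimal route: HQ → F5 → U8 → K4 → K2 → HQ (or its reverse).

52 m — the shortest possible round trip.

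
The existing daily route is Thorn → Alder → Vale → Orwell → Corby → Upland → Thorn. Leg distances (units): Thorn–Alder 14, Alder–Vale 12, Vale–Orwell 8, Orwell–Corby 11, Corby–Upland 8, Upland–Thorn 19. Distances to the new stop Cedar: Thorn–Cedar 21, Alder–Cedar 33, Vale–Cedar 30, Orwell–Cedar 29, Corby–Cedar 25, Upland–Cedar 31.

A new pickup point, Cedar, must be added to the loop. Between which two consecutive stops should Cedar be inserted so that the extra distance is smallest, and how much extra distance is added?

Insertion cost between consecutive stops i–j is d(i,Cedar) + d(Cedar,j) − d(i,j):
  between Thorn and Alder: 21 + 33 − 14 = 40
  between Alder and Vale: 33 + 30 − 12 = 51
  between Vale and Orwell: 30 + 29 − 8 = 51
  between Orwell and Corby: 29 + 25 − 11 = 43
  between Corby and Upland: 25 + 31 − 8 = 48
  between Upland and Thorn: 31 + 21 − 19 = 33
Cheapest insertion is between Upland and Thorn, adding 33.
New total = 72 + 33 = 105.

Adding 33 by placing Cedar on the Upland–Thorn leg.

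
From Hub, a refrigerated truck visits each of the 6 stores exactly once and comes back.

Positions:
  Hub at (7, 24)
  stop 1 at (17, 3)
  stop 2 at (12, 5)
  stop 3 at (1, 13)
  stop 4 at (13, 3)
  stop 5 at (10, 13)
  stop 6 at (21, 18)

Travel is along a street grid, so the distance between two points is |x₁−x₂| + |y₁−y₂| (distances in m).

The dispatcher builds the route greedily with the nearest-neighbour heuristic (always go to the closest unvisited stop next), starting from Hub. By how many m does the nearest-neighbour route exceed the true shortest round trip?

6 m longer than the optimal tour.

From Hub: stop 5=14, stop 3=17, stop 6=20, stop 2=24, stop 4=27, stop 1=31 → choose stop 5 (14).
From stop 5: stop 3=9, stop 2=10, stop 4=13, stop 6=16, stop 1=17 → choose stop 3 (9).
From stop 3: stop 2=19, stop 4=22, stop 6=25, stop 1=26 → choose stop 2 (19).
From stop 2: stop 4=3, stop 1=7, stop 6=22 → choose stop 4 (3).
From stop 4: stop 1=4, stop 6=23 → choose stop 1 (4).
From stop 1: stop 6=19 → choose stop 6 (19).
NN route Hub → stop 5 → stop 3 → stop 2 → stop 4 → stop 1 → stop 6 → Hub costs 88.
Optimal: Hub → stop 3 → stop 5 → stop 2 → stop 4 → stop 1 → stop 6 → Hub costs 82 (by enumerating all 360 distinct tours).
Excess = 88 − 82 = 6.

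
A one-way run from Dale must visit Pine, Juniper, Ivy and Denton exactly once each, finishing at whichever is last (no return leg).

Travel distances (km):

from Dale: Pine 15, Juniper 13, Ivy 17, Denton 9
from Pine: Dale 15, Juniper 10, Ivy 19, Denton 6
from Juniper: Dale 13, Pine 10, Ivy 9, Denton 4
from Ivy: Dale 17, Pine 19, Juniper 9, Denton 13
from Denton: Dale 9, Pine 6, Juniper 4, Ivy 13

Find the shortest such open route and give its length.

Shortest open route: 34 km.

There are 4! = 24 possible orderings.
Dale - Pine - Juniper - Ivy - Denton: 15+10+9+13 = 47
Dale - Pine - Juniper - Denton - Ivy: 15+10+4+13 = 42
Dale - Pine - Ivy - Juniper - Denton: 15+19+9+4 = 47
Dale - Pine - Ivy - Denton - Juniper: 15+19+13+4 = 51
Dale - Pine - Denton - Juniper - Ivy: 15+6+4+9 = 34
Dale - Pine - Denton - Ivy - Juniper: 15+6+13+9 = 43
Dale - Juniper - Pine - Ivy - Denton: 13+10+19+13 = 55
Dale - Juniper - Pine - Denton - Ivy: 13+10+6+13 = 42
Dale - Juniper - Ivy - Pine - Denton: 13+9+19+6 = 47
Dale - Juniper - Ivy - Denton - Pine: 13+9+13+6 = 41
Dale - Juniper - Denton - Pine - Ivy: 13+4+6+19 = 42
Dale - Juniper - Denton - Ivy - Pine: 13+4+13+19 = 49
Dale - Ivy - Pine - Juniper - Denton: 17+19+10+4 = 50
Dale - Ivy - Pine - Denton - Juniper: 17+19+6+4 = 46
… (10 more)
The minimum is 34.
One shortest path: Dale → Pine → Denton → Juniper → Ivy.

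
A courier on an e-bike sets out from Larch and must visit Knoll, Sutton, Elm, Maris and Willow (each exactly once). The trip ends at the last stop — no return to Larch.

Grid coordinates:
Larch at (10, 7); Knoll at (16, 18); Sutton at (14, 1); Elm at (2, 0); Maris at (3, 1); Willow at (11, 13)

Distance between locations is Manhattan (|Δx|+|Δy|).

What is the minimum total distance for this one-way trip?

Minimum one-way distance = 49.

There are 5! = 120 possible orderings.
Larch - Knoll - Sutton - Elm - Maris - Willow: 17+19+13+2+20 = 71
Larch - Knoll - Sutton - Elm - Willow - Maris: 17+19+13+22+20 = 91
Larch - Knoll - Sutton - Maris - Elm - Willow: 17+19+11+2+22 = 71
Larch - Knoll - Sutton - Maris - Willow - Elm: 17+19+11+20+22 = 89
Larch - Knoll - Sutton - Willow - Elm - Maris: 17+19+15+22+2 = 75
Larch - Knoll - Sutton - Willow - Maris - Elm: 17+19+15+20+2 = 73
Larch - Knoll - Elm - Sutton - Maris - Willow: 17+32+13+11+20 = 93
Larch - Knoll - Elm - Sutton - Willow - Maris: 17+32+13+15+20 = 97
Larch - Knoll - Elm - Maris - Sutton - Willow: 17+32+2+11+15 = 77
Larch - Knoll - Elm - Maris - Willow - Sutton: 17+32+2+20+15 = 86
Larch - Knoll - Elm - Willow - Sutton - Maris: 17+32+22+15+11 = 97
Larch - Knoll - Elm - Willow - Maris - Sutton: 17+32+22+20+11 = 102
Larch - Knoll - Maris - Sutton - Elm - Willow: 17+30+11+13+22 = 93
Larch - Knoll - Maris - Sutton - Willow - Elm: 17+30+11+15+22 = 95
… (106 more)
Larch - Willow - Knoll - Sutton - Maris - Elm: 7+10+19+11+2 = 49  ← best
The minimum is 49.
One shortest path: Larch → Willow → Knoll → Sutton → Maris → Elm.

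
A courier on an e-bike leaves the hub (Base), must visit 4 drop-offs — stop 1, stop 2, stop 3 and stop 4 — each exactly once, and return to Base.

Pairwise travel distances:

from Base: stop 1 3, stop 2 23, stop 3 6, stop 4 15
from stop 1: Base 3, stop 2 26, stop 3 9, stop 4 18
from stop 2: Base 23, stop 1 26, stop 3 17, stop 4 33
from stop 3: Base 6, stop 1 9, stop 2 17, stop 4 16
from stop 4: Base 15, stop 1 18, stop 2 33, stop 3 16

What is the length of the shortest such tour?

There are 12 distinct closed tours to check (reversals are equivalent).
Base-stop 1-stop 2-stop 3-stop 4-Base: 3+26+17+16+15 = 77
Base-stop 1-stop 2-stop 4-stop 3-Base: 3+26+33+16+6 = 84
Base-stop 1-stop 3-stop 2-stop 4-Base: 3+9+17+33+15 = 77
Base-stop 1-stop 3-stop 4-stop 2-Base: 3+9+16+33+23 = 84
Base-stop 1-stop 4-stop 2-stop 3-Base: 3+18+33+17+6 = 77
Base-stop 1-stop 4-stop 3-stop 2-Base: 3+18+16+17+23 = 77
Base-stop 2-stop 1-stop 3-stop 4-Base: 23+26+9+16+15 = 89
Base-stop 2-stop 1-stop 4-stop 3-Base: 23+26+18+16+6 = 89
Base-stop 2-stop 3-stop 1-stop 4-Base: 23+17+9+18+15 = 82
Base-stop 2-stop 4-stop 1-stop 3-Base: 23+33+18+9+6 = 89
Base-stop 3-stop 1-stop 2-stop 4-Base: 6+9+26+33+15 = 89
Base-stop 3-stop 2-stop 1-stop 4-Base: 6+17+26+18+15 = 82
The minimum is 77.
One optimal route: Base → stop 1 → stop 2 → stop 3 → stop 4 → Base (or its reverse).

77 — the shortest possible round trip.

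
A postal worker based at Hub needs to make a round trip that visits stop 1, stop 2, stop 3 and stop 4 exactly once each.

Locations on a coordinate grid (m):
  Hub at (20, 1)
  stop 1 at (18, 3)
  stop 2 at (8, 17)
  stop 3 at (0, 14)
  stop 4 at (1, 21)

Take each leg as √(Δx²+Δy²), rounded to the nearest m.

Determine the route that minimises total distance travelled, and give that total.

Hub - stop 1 - stop 2 - stop 3 - stop 4 - Hub: 3+17+9+7+28 = 64
Hub - stop 1 - stop 2 - stop 4 - stop 3 - Hub: 3+17+8+7+24 = 59
Hub - stop 1 - stop 3 - stop 2 - stop 4 - Hub: 3+21+9+8+28 = 69
Hub - stop 1 - stop 3 - stop 4 - stop 2 - Hub: 3+21+7+8+20 = 59
Hub - stop 1 - stop 4 - stop 2 - stop 3 - Hub: 3+25+8+9+24 = 69
Hub - stop 1 - stop 4 - stop 3 - stop 2 - Hub: 3+25+7+9+20 = 64
Hub - stop 2 - stop 1 - stop 3 - stop 4 - Hub: 20+17+21+7+28 = 93
Hub - stop 2 - stop 1 - stop 4 - stop 3 - Hub: 20+17+25+7+24 = 93
Hub - stop 2 - stop 3 - stop 1 - stop 4 - Hub: 20+9+21+25+28 = 103
Hub - stop 2 - stop 4 - stop 1 - stop 3 - Hub: 20+8+25+21+24 = 98
Hub - stop 3 - stop 1 - stop 2 - stop 4 - Hub: 24+21+17+8+28 = 98
Hub - stop 3 - stop 2 - stop 1 - stop 4 - Hub: 24+9+17+25+28 = 103
The minimum is 59.
One optimal route: Hub → stop 1 → stop 2 → stop 4 → stop 3 → Hub (or its reverse).

Minimum total distance: 59 m.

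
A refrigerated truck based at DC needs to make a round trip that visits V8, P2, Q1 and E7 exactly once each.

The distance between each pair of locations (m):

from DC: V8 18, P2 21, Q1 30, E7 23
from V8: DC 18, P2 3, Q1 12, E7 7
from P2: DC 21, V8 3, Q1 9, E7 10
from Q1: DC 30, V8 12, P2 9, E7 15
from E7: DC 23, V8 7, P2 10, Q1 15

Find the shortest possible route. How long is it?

DC - V8 - P2 - Q1 - E7 - DC: 18+3+9+15+23 = 68
DC - V8 - P2 - E7 - Q1 - DC: 18+3+10+15+30 = 76
DC - V8 - Q1 - P2 - E7 - DC: 18+12+9+10+23 = 72
DC - V8 - Q1 - E7 - P2 - DC: 18+12+15+10+21 = 76
DC - V8 - E7 - P2 - Q1 - DC: 18+7+10+9+30 = 74
DC - V8 - E7 - Q1 - P2 - DC: 18+7+15+9+21 = 70
DC - P2 - V8 - Q1 - E7 - DC: 21+3+12+15+23 = 74
DC - P2 - V8 - E7 - Q1 - DC: 21+3+7+15+30 = 76
DC - P2 - Q1 - V8 - E7 - DC: 21+9+12+7+23 = 72
DC - P2 - E7 - V8 - Q1 - DC: 21+10+7+12+30 = 80
DC - Q1 - V8 - P2 - E7 - DC: 30+12+3+10+23 = 78
DC - Q1 - P2 - V8 - E7 - DC: 30+9+3+7+23 = 72
The minimum is 68.
One optimal route: DC → V8 → P2 → Q1 → E7 → DC (or its reverse).

Shortest round trip = 68 m.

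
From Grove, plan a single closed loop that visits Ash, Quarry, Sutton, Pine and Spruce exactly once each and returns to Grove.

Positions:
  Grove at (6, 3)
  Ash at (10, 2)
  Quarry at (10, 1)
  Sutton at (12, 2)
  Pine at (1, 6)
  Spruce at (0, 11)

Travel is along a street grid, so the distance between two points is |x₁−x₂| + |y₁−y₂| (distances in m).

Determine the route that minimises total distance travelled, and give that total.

With 5 stops there are 5!/2 = 60 distinct round trips (a route and its reverse cost the same).
Grove → Ash → Quarry → Sutton → Pine → Spruce → Grove: 5+1+3+15+6+14 = 44
Grove → Ash → Quarry → Sutton → Spruce → Pine → Grove: 5+1+3+21+6+8 = 44
Grove → Ash → Quarry → Pine → Sutton → Spruce → Grove: 5+1+14+15+21+14 = 70
Grove → Ash → Quarry → Pine → Spruce → Sutton → Grove: 5+1+14+6+21+7 = 54
Grove → Ash → Quarry → Spruce → Sutton → Pine → Grove: 5+1+20+21+15+8 = 70
Grove → Ash → Quarry → Spruce → Pine → Sutton → Grove: 5+1+20+6+15+7 = 54
Grove → Ash → Sutton → Quarry → Pine → Spruce → Grove: 5+2+3+14+6+14 = 44
Grove → Ash → Sutton → Quarry → Spruce → Pine → Grove: 5+2+3+20+6+8 = 44
Grove → Ash → Sutton → Pine → Quarry → Spruce → Grove: 5+2+15+14+20+14 = 70
Grove → Ash → Sutton → Pine → Spruce → Quarry → Grove: 5+2+15+6+20+6 = 54
Grove → Ash → Sutton → Spruce → Quarry → Pine → Grove: 5+2+21+20+14+8 = 70
Grove → Ash → Sutton → Spruce → Pine → Quarry → Grove: 5+2+21+6+14+6 = 54
Grove → Ash → Pine → Quarry → Sutton → Spruce → Grove: 5+13+14+3+21+14 = 70
Grove → Ash → Pine → Quarry → Spruce → Sutton → Grove: 5+13+14+20+21+7 = 80
… (46 more)
The minimum is 44.
One optimal route: Grove → Ash → Quarry → Sutton → Pine → Spruce → Grove (or its reverse).

Minimum total distance: 44 m.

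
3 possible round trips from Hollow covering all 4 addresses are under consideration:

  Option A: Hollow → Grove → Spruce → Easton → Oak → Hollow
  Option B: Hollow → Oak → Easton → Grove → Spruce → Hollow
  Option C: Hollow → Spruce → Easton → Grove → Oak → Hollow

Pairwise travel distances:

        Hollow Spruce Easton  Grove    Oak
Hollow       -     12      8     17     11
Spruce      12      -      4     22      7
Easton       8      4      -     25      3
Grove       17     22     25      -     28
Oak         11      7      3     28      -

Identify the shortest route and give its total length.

Option A: 17 + 22 + 4 + 3 + 11 = 57
Option B: 11 + 3 + 25 + 22 + 12 = 73
Option C: 12 + 4 + 25 + 28 + 11 = 80

57 — Option A is the shortest.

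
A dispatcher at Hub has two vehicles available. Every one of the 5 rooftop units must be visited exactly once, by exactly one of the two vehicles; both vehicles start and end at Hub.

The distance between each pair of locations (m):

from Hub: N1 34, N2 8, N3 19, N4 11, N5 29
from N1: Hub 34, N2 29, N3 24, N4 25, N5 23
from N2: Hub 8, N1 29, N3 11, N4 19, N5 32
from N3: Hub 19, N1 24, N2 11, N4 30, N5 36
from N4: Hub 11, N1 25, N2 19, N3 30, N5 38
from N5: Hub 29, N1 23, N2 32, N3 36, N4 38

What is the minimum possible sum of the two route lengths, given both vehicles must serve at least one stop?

117 m — the smallest possible combined total.

Check every non-empty split of the stops between the two vehicles; for each half take its own optimal tour:
  {N1} + {N2, N3, N4, N5}: 68 + 104 = 172
  {N2} + {N1, N3, N4, N5}: 16 + 114 = 130
  {N1, N2} + {N3, N4, N5}: 71 + 104 = 175
  {N3} + {N1, N2, N4, N5}: 38 + 99 = 137
  {N1, N3} + {N2, N4, N5}: 77 + 89 = 166
  {N2, N3} + {N1, N4, N5}: 38 + 88 = 126
  … (15 splits in total)
  {N4} + {N1, N2, N3, N5}: 22 + 95 = 117  ← best
Best: vehicle 1 Hub → N4 → Hub = 22; vehicle 2 Hub → N2 → N3 → N1 → N5 → Hub = 95; combined 117.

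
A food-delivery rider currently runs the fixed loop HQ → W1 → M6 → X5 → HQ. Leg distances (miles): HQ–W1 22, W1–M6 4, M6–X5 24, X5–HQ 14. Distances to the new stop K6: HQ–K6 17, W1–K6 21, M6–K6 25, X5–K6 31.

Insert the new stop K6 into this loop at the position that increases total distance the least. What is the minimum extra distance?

Adding 16 miles by placing K6 on the HQ–W1 leg.

Insertion cost between consecutive stops i–j is d(i,K6) + d(K6,j) − d(i,j):
  between HQ and W1: 17 + 21 − 22 = 16
  between W1 and M6: 21 + 25 − 4 = 42
  between M6 and X5: 25 + 31 − 24 = 32
  between X5 and HQ: 31 + 17 − 14 = 34
Cheapest insertion is between HQ and W1, adding 16.
New total = 64 + 16 = 80.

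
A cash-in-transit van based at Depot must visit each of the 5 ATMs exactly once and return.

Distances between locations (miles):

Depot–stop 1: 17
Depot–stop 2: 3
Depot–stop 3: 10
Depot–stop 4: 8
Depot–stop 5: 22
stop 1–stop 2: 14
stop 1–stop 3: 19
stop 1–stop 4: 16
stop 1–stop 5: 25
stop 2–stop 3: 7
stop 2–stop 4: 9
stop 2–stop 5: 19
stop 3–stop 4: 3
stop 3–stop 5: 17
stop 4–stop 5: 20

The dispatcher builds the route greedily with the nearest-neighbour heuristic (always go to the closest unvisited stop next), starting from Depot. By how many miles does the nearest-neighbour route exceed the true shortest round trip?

6 miles longer than the optimal tour.

From Depot: stop 2=3, stop 4=8, stop 3=10, stop 1=17, stop 5=22 → choose stop 2 (3).
From stop 2: stop 3=7, stop 4=9, stop 1=14, stop 5=19 → choose stop 3 (7).
From stop 3: stop 4=3, stop 5=17, stop 1=19 → choose stop 4 (3).
From stop 4: stop 1=16, stop 5=20 → choose stop 1 (16).
From stop 1: stop 5=25 → choose stop 5 (25).
NN route Depot → stop 2 → stop 3 → stop 4 → stop 1 → stop 5 → Depot costs 76.
Optimal: Depot → stop 2 → stop 1 → stop 5 → stop 3 → stop 4 → Depot costs 70 (by enumerating all 60 distinct tours).
Excess = 76 − 70 = 6.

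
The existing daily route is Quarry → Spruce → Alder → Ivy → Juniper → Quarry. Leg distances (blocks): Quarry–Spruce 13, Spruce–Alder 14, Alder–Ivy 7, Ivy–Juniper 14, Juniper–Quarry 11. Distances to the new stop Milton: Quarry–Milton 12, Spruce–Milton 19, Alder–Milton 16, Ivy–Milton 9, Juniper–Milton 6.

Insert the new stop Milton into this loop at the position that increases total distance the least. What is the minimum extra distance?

+1 blocks — insert Milton between Ivy and Juniper.

Insertion cost between consecutive stops i–j is d(i,Milton) + d(Milton,j) − d(i,j):
  between Quarry and Spruce: 12 + 19 − 13 = 18
  between Spruce and Alder: 19 + 16 − 14 = 21
  between Alder and Ivy: 16 + 9 − 7 = 18
  between Ivy and Juniper: 9 + 6 − 14 = 1
  between Juniper and Quarry: 6 + 12 − 11 = 7
Cheapest insertion is between Ivy and Juniper, adding 1.
New total = 59 + 1 = 60.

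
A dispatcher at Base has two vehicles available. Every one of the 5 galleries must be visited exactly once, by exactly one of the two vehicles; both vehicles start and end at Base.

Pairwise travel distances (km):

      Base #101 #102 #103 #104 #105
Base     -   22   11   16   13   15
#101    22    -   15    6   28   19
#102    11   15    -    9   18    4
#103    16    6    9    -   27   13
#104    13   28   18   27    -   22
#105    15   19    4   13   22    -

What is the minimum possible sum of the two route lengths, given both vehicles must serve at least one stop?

82 km — the smallest possible combined total.

Try each way of splitting the stops between the two vehicles (each non-empty) and, for each split, find the best tour for each vehicle:
  {#101} + {#102, #103, #104, #105}: 44 + 64 = 108
  {#102} + {#101, #103, #104, #105}: 22 + 75 = 97
  {#101, #102} + {#103, #104, #105}: 48 + 64 = 112
  {#103} + {#101, #102, #104, #105}: 32 + 75 = 107
  {#101, #103} + {#102, #104, #105}: 44 + 50 = 94
  {#102, #103} + {#101, #104, #105}: 36 + 75 = 111
  … (15 splits in total)
  {#104} + {#101, #102, #103, #105}: 26 + 56 = 82  ← best
Best: vehicle 1 Base → #104 → Base = 26; vehicle 2 Base → #101 → #103 → #102 → #105 → Base = 56; combined 82.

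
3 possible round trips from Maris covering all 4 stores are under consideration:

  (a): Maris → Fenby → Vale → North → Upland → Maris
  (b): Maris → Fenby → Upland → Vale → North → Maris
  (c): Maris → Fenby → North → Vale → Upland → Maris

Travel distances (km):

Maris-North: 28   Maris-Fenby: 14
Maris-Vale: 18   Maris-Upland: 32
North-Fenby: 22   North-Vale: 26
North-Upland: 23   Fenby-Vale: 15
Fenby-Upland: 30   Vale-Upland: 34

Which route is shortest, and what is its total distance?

110 km — (a) is the shortest.

(a): 14 + 15 + 26 + 23 + 32 = 110
(b): 14 + 30 + 34 + 26 + 28 = 132
(c): 14 + 22 + 26 + 34 + 32 = 128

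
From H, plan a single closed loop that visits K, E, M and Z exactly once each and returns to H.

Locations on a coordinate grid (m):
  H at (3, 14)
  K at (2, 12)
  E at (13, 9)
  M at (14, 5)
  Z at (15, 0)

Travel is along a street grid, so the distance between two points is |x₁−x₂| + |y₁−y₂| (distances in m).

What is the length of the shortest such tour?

H → K → E → M → Z → H: 3+14+5+6+26 = 54
H → K → E → Z → M → H: 3+14+11+6+20 = 54
H → K → M → E → Z → H: 3+19+5+11+26 = 64
H → K → M → Z → E → H: 3+19+6+11+15 = 54
H → K → Z → E → M → H: 3+25+11+5+20 = 64
H → K → Z → M → E → H: 3+25+6+5+15 = 54
H → E → K → M → Z → H: 15+14+19+6+26 = 80
H → E → K → Z → M → H: 15+14+25+6+20 = 80
H → E → M → K → Z → H: 15+5+19+25+26 = 90
H → E → Z → K → M → H: 15+11+25+19+20 = 90
H → M → K → E → Z → H: 20+19+14+11+26 = 90
H → M → E → K → Z → H: 20+5+14+25+26 = 90
The minimum is 54.
One optimal route: H → K → E → M → Z → H (or its reverse).

Shortest round trip = 54 m.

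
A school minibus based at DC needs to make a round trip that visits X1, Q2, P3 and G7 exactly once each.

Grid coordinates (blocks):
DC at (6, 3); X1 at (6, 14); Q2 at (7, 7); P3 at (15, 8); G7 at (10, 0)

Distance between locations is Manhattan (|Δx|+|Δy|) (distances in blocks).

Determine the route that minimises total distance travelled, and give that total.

DC → X1 → Q2 → P3 → G7 → DC: 11+8+9+13+7 = 48
DC → X1 → Q2 → G7 → P3 → DC: 11+8+10+13+14 = 56
DC → X1 → P3 → Q2 → G7 → DC: 11+15+9+10+7 = 52
DC → X1 → P3 → G7 → Q2 → DC: 11+15+13+10+5 = 54
DC → X1 → G7 → Q2 → P3 → DC: 11+18+10+9+14 = 62
DC → X1 → G7 → P3 → Q2 → DC: 11+18+13+9+5 = 56
DC → Q2 → X1 → P3 → G7 → DC: 5+8+15+13+7 = 48
DC → Q2 → X1 → G7 → P3 → DC: 5+8+18+13+14 = 58
DC → Q2 → P3 → X1 → G7 → DC: 5+9+15+18+7 = 54
DC → Q2 → G7 → X1 → P3 → DC: 5+10+18+15+14 = 62
DC → P3 → X1 → Q2 → G7 → DC: 14+15+8+10+7 = 54
DC → P3 → Q2 → X1 → G7 → DC: 14+9+8+18+7 = 56
The minimum is 48.
One optimal route: DC → X1 → Q2 → P3 → G7 → DC (or its reverse).

48 blocks — the shortest possible round trip.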